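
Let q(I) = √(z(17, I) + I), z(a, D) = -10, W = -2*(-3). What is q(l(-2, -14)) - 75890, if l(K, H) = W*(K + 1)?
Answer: -75890 + 4*I ≈ -75890.0 + 4.0*I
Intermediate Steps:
W = 6
l(K, H) = 6 + 6*K (l(K, H) = 6*(K + 1) = 6*(1 + K) = 6 + 6*K)
q(I) = √(-10 + I)
q(l(-2, -14)) - 75890 = √(-10 + (6 + 6*(-2))) - 75890 = √(-10 + (6 - 12)) - 75890 = √(-10 - 6) - 75890 = √(-16) - 75890 = 4*I - 75890 = -75890 + 4*I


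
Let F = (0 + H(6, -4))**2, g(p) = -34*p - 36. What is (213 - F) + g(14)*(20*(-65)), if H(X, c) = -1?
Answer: 665812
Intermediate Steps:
g(p) = -36 - 34*p
F = 1 (F = (0 - 1)**2 = (-1)**2 = 1)
(213 - F) + g(14)*(20*(-65)) = (213 - 1*1) + (-36 - 34*14)*(20*(-65)) = (213 - 1) + (-36 - 476)*(-1300) = 212 - 512*(-1300) = 212 + 665600 = 665812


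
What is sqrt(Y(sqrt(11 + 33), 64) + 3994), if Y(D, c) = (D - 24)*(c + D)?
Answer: sqrt(2502 + 80*sqrt(11)) ≈ 52.605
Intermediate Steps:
Y(D, c) = (-24 + D)*(D + c)
sqrt(Y(sqrt(11 + 33), 64) + 3994) = sqrt(((sqrt(11 + 33))**2 - 24*sqrt(11 + 33) - 24*64 + sqrt(11 + 33)*64) + 3994) = sqrt(((sqrt(44))**2 - 48*sqrt(11) - 1536 + sqrt(44)*64) + 3994) = sqrt(((2*sqrt(11))**2 - 48*sqrt(11) - 1536 + (2*sqrt(11))*64) + 3994) = sqrt((44 - 48*sqrt(11) - 1536 + 128*sqrt(11)) + 3994) = sqrt((-1492 + 80*sqrt(11)) + 3994) = sqrt(2502 + 80*sqrt(11))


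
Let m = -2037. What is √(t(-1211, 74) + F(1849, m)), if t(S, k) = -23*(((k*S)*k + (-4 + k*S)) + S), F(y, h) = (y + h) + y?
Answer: 2*√38653439 ≈ 12434.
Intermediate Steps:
F(y, h) = h + 2*y (F(y, h) = (h + y) + y = h + 2*y)
t(S, k) = 92 - 23*S - 23*S*k - 23*S*k² (t(S, k) = -23*(((S*k)*k + (-4 + S*k)) + S) = -23*((S*k² + (-4 + S*k)) + S) = -23*((-4 + S*k + S*k²) + S) = -23*(-4 + S + S*k + S*k²) = 92 - 23*S - 23*S*k - 23*S*k²)
√(t(-1211, 74) + F(1849, m)) = √((92 - 23*(-1211) - 23*(-1211)*74 - 23*(-1211)*74²) + (-2037 + 2*1849)) = √((92 + 27853 + 2061122 - 23*(-1211)*5476) + (-2037 + 3698)) = √((92 + 27853 + 2061122 + 152523028) + 1661) = √(154612095 + 1661) = √154613756 = 2*√38653439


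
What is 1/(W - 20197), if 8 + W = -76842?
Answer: -1/97047 ≈ -1.0304e-5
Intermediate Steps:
W = -76850 (W = -8 - 76842 = -76850)
1/(W - 20197) = 1/(-76850 - 20197) = 1/(-97047) = -1/97047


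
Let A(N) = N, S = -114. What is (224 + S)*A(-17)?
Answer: -1870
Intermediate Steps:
(224 + S)*A(-17) = (224 - 114)*(-17) = 110*(-17) = -1870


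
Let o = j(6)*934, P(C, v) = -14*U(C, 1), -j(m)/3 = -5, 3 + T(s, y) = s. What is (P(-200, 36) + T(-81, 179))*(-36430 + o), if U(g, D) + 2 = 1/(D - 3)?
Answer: 1098580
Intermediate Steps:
T(s, y) = -3 + s
U(g, D) = -2 + 1/(-3 + D) (U(g, D) = -2 + 1/(D - 3) = -2 + 1/(-3 + D))
j(m) = 15 (j(m) = -3*(-5) = 15)
P(C, v) = 35 (P(C, v) = -14*(7 - 2*1)/(-3 + 1) = -14*(7 - 2)/(-2) = -(-7)*5 = -14*(-5/2) = 35)
o = 14010 (o = 15*934 = 14010)
(P(-200, 36) + T(-81, 179))*(-36430 + o) = (35 + (-3 - 81))*(-36430 + 14010) = (35 - 84)*(-22420) = -49*(-22420) = 1098580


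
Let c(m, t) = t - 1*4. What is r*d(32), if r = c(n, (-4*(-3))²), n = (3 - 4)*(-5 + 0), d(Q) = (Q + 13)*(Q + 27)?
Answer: 371700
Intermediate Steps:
d(Q) = (13 + Q)*(27 + Q)
n = 5 (n = -1*(-5) = 5)
c(m, t) = -4 + t (c(m, t) = t - 4 = -4 + t)
r = 140 (r = -4 + (-4*(-3))² = -4 + 12² = -4 + 144 = 140)
r*d(32) = 140*(351 + 32² + 40*32) = 140*(351 + 1024 + 1280) = 140*2655 = 371700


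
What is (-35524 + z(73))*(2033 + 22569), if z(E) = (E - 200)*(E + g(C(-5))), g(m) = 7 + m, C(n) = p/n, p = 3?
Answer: -5610215478/5 ≈ -1.1220e+9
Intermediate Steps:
C(n) = 3/n
z(E) = (-200 + E)*(32/5 + E) (z(E) = (E - 200)*(E + (7 + 3/(-5))) = (-200 + E)*(E + (7 + 3*(-1/5))) = (-200 + E)*(E + (7 - 3/5)) = (-200 + E)*(E + 32/5) = (-200 + E)*(32/5 + E))
(-35524 + z(73))*(2033 + 22569) = (-35524 + (-1280 + 73**2 - 968/5*73))*(2033 + 22569) = (-35524 + (-1280 + 5329 - 70664/5))*24602 = (-35524 - 50419/5)*24602 = -228039/5*24602 = -5610215478/5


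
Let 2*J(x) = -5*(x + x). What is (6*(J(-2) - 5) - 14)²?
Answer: 256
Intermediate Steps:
J(x) = -5*x (J(x) = (-5*(x + x))/2 = (-10*x)/2 = -5*x)
(6*(J(-2) - 5) - 14)² = (6*(-5*(-2) - 5) - 14)² = (6*(10 - 5) - 14)² = (6*5 - 14)² = (30 - 14)² = 16² = 256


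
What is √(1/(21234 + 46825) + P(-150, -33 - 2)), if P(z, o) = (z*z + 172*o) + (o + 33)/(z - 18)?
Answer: √134656471325089497/2858478 ≈ 128.37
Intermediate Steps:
P(z, o) = z² + 172*o + (33 + o)/(-18 + z) (P(z, o) = (z² + 172*o) + (33 + o)/(-18 + z) = z² + 172*o + (33 + o)/(-18 + z))
√(1/(21234 + 46825) + P(-150, -33 - 2)) = √(1/(21234 + 46825) + (33 + (-150)³ - 3095*(-33 - 2) - 18*(-150)² + 172*(-33 - 2)*(-150))/(-18 - 150)) = √(1/68059 + (33 - 3375000 - 3095*(-35) - 18*22500 + 172*(-35)*(-150))/(-168)) = √(1/68059 - (33 - 3375000 + 108325 - 405000 + 903000)/168) = √(1/68059 - 1/168*(-2768642)) = √(1/68059 + 1384321/84) = √(94215503023/5716956) = √134656471325089497/2858478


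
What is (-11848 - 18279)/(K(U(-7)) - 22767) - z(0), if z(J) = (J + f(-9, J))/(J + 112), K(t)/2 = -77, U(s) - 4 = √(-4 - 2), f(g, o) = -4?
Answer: 866477/641788 ≈ 1.3501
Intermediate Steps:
U(s) = 4 + I*√6 (U(s) = 4 + √(-4 - 2) = 4 + √(-6) = 4 + I*√6)
K(t) = -154 (K(t) = 2*(-77) = -154)
z(J) = (-4 + J)/(112 + J) (z(J) = (J - 4)/(J + 112) = (-4 + J)/(112 + J))
(-11848 - 18279)/(K(U(-7)) - 22767) - z(0) = (-11848 - 18279)/(-154 - 22767) - (-4 + 0)/(112 + 0) = -30127/(-22921) - (-4)/112 = -30127*(-1/22921) - (-4)/112 = 30127/22921 - 1*(-1/28) = 30127/22921 + 1/28 = 866477/641788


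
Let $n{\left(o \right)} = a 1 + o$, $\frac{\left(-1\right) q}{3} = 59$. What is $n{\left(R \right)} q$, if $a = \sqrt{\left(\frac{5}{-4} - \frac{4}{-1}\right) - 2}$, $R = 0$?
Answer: $- \frac{177 \sqrt{3}}{2} \approx -153.29$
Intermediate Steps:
$q = -177$ ($q = \left(-3\right) 59 = -177$)
$a = \frac{\sqrt{3}}{2}$ ($a = \sqrt{\left(5 \left(- \frac{1}{4}\right) - -4\right) - 2} = \sqrt{\left(- \frac{5}{4} + 4\right) - 2} = \sqrt{\frac{11}{4} - 2} = \sqrt{\frac{3}{4}} = \frac{\sqrt{3}}{2} \approx 0.86602$)
$n{\left(o \right)} = o + \frac{\sqrt{3}}{2}$ ($n{\left(o \right)} = \frac{\sqrt{3}}{2} \cdot 1 + o = \frac{\sqrt{3}}{2} + o = o + \frac{\sqrt{3}}{2}$)
$n{\left(R \right)} q = \left(0 + \frac{\sqrt{3}}{2}\right) \left(-177\right) = \frac{\sqrt{3}}{2} \left(-177\right) = - \frac{177 \sqrt{3}}{2}$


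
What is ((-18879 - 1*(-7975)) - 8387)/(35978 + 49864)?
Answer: -19291/85842 ≈ -0.22473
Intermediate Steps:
((-18879 - 1*(-7975)) - 8387)/(35978 + 49864) = ((-18879 + 7975) - 8387)/85842 = (-10904 - 8387)*(1/85842) = -19291*1/85842 = -19291/85842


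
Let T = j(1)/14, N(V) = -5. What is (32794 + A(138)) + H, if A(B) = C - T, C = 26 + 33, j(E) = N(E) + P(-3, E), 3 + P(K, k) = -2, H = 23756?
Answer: 396268/7 ≈ 56610.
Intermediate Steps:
P(K, k) = -5 (P(K, k) = -3 - 2 = -5)
j(E) = -10 (j(E) = -5 - 5 = -10)
T = -5/7 (T = -10/14 = -10*1/14 = -5/7 ≈ -0.71429)
C = 59
A(B) = 418/7 (A(B) = 59 - 1*(-5/7) = 59 + 5/7 = 418/7)
(32794 + A(138)) + H = (32794 + 418/7) + 23756 = 229976/7 + 23756 = 396268/7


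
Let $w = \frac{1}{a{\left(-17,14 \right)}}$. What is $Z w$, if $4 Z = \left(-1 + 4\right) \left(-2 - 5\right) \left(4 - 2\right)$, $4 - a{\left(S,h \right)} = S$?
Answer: $- \frac{1}{2} \approx -0.5$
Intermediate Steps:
$a{\left(S,h \right)} = 4 - S$
$w = \frac{1}{21}$ ($w = \frac{1}{4 - -17} = \frac{1}{4 + 17} = \frac{1}{21} \approx 0.047619$)
$Z = - \frac{21}{2}$ ($Z = \frac{\left(-1 + 4\right) \left(-2 - 5\right) \left(4 - 2\right)}{4} = \frac{3 \left(-7\right) 2}{4} = \frac{\left(-21\right) 2}{4} = \frac{1}{4} \left(-42\right) = - \frac{21}{2} \approx -10.5$)
$Z w = \left(- \frac{21}{2}\right) \frac{1}{21} = - \frac{1}{2}$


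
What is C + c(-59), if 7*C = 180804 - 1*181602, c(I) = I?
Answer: -173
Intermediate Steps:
C = -114 (C = (180804 - 1*181602)/7 = (180804 - 181602)/7 = (1/7)*(-798) = -114)
C + c(-59) = -114 - 59 = -173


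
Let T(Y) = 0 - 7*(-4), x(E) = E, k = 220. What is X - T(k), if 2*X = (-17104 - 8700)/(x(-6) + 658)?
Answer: -15579/326 ≈ -47.788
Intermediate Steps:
T(Y) = 28 (T(Y) = 0 + 28 = 28)
X = -6451/326 (X = ((-17104 - 8700)/(-6 + 658))/2 = (-25804/652)/2 = (-25804*1/652)/2 = (½)*(-6451/163) = -6451/326 ≈ -19.788)
X - T(k) = -6451/326 - 1*28 = -6451/326 - 28 = -15579/326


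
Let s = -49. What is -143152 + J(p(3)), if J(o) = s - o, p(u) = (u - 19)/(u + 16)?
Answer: -2720803/19 ≈ -1.4320e+5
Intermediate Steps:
p(u) = (-19 + u)/(16 + u)
J(o) = -49 - o
-143152 + J(p(3)) = -143152 + (-49 - (-19 + 3)/(16 + 3)) = -143152 + (-49 - (-16)/19) = -143152 + (-49 - 1*(-16/19)) = -143152 + (-49 + 16/19) = -143152 - 915/19 = -2720803/19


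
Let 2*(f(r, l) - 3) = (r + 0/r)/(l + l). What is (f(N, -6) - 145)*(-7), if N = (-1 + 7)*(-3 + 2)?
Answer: 3969/4 ≈ 992.25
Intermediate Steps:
N = -6 (N = 6*(-1) = -6)
f(r, l) = 3 + r/(4*l) (f(r, l) = 3 + ((r + 0/r)/(l + l))/2 = 3 + ((r + 0)/((2*l)))/2 = 3 + (r*(1/(2*l)))/2 = 3 + (r/(2*l))/2 = 3 + r/(4*l))
(f(N, -6) - 145)*(-7) = ((3 + (1/4)*(-6)/(-6)) - 145)*(-7) = ((3 + (1/4)*(-6)*(-1/6)) - 145)*(-7) = ((3 + 1/4) - 145)*(-7) = (13/4 - 145)*(-7) = -567/4*(-7) = 3969/4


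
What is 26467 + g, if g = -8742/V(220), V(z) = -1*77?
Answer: 2046701/77 ≈ 26581.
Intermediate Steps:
V(z) = -77
g = 8742/77 (g = -8742/(-77) = -8742*(-1/77) = 8742/77 ≈ 113.53)
26467 + g = 26467 + 8742/77 = 2046701/77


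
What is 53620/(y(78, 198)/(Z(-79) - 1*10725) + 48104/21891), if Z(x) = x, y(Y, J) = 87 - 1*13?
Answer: 171374131320/7001293 ≈ 24478.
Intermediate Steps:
y(Y, J) = 74 (y(Y, J) = 87 - 13 = 74)
53620/(y(78, 198)/(Z(-79) - 1*10725) + 48104/21891) = 53620/(74/(-79 - 1*10725) + 48104/21891) = 53620/(74/(-79 - 10725) + 48104*(1/21891)) = 53620/(74/(-10804) + 48104/21891) = 53620/(74*(-1/10804) + 48104/21891) = 53620/(-1/146 + 48104/21891) = 53620/(7001293/3196086) = 53620*(3196086/7001293) = 171374131320/7001293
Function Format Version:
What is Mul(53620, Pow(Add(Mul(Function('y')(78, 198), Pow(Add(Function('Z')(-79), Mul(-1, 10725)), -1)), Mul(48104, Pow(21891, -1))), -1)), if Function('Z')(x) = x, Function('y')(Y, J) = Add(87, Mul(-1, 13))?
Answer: Rational(171374131320, 7001293) ≈ 24478.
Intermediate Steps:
Function('y')(Y, J) = 74 (Function('y')(Y, J) = Add(87, -13) = 74)
Mul(53620, Pow(Add(Mul(Function('y')(78, 198), Pow(Add(Function('Z')(-79), Mul(-1, 10725)), -1)), Mul(48104, Pow(21891, -1))), -1)) = Mul(53620, Pow(Add(Mul(74, Pow(Add(-79, Mul(-1, 10725)), -1)), Mul(48104, Pow(21891, -1))), -1)) = Mul(53620, Pow(Add(Mul(74, Pow(Add(-79, -10725), -1)), Mul(48104, Rational(1, 21891))), -1)) = Mul(53620, Pow(Add(Mul(74, Pow(-10804, -1)), Rational(48104, 21891)), -1)) = Mul(53620, Pow(Add(Mul(74, Rational(-1, 10804)), Rational(48104, 21891)), -1)) = Mul(53620, Pow(Add(Rational(-1, 146), Rational(48104, 21891)), -1)) = Mul(53620, Pow(Rational(7001293, 3196086), -1)) = Mul(53620, Rational(3196086, 7001293)) = Rational(171374131320, 7001293)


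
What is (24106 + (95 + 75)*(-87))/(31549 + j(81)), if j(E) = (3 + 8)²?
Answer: 4658/15835 ≈ 0.29416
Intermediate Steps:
j(E) = 121 (j(E) = 11² = 121)
(24106 + (95 + 75)*(-87))/(31549 + j(81)) = (24106 + (95 + 75)*(-87))/(31549 + 121) = (24106 + 170*(-87))/31670 = (24106 - 14790)*(1/31670) = 9316*(1/31670) = 4658/15835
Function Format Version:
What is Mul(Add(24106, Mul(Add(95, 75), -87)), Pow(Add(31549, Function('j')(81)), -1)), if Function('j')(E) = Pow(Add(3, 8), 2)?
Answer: Rational(4658, 15835) ≈ 0.29416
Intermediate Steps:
Function('j')(E) = 121 (Function('j')(E) = Pow(11, 2) = 121)
Mul(Add(24106, Mul(Add(95, 75), -87)), Pow(Add(31549, Function('j')(81)), -1)) = Mul(Add(24106, Mul(Add(95, 75), -87)), Pow(Add(31549, 121), -1)) = Mul(Add(24106, Mul(170, -87)), Pow(31670, -1)) = Mul(Add(24106, -14790), Rational(1, 31670)) = Mul(9316, Rational(1, 31670)) = Rational(4658, 15835)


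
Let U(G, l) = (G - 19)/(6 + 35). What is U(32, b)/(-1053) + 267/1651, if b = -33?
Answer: 885056/5482971 ≈ 0.16142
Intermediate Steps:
U(G, l) = -19/41 + G/41 (U(G, l) = (-19 + G)/41 = (-19 + G)*(1/41) = -19/41 + G/41)
U(32, b)/(-1053) + 267/1651 = (-19/41 + (1/41)*32)/(-1053) + 267/1651 = (-19/41 + 32/41)*(-1/1053) + 267*(1/1651) = (13/41)*(-1/1053) + 267/1651 = -1/3321 + 267/1651 = 885056/5482971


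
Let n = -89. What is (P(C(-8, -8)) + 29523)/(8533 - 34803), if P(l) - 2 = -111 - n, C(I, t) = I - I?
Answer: -29503/26270 ≈ -1.1231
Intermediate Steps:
C(I, t) = 0
P(l) = -20 (P(l) = 2 + (-111 - 1*(-89)) = 2 + (-111 + 89) = 2 - 22 = -20)
(P(C(-8, -8)) + 29523)/(8533 - 34803) = (-20 + 29523)/(8533 - 34803) = 29503/(-26270) = 29503*(-1/26270) = -29503/26270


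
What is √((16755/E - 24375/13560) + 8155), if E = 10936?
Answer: √778329936735290/308942 ≈ 90.304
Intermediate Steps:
√((16755/E - 24375/13560) + 8155) = √((16755/10936 - 24375/13560) + 8155) = √((16755*(1/10936) - 24375*1/13560) + 8155) = √((16755/10936 - 1625/904) + 8155) = √(-82015/308942 + 8155) = √(2519339995/308942) = √778329936735290/308942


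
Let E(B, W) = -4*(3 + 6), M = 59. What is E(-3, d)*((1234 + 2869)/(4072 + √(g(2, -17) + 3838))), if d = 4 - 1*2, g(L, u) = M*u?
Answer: -601466976/16578349 + 1329372*√35/16578349 ≈ -35.806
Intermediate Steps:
g(L, u) = 59*u
d = 2 (d = 4 - 2 = 2)
E(B, W) = -36 (E(B, W) = -4*9 = -36)
E(-3, d)*((1234 + 2869)/(4072 + √(g(2, -17) + 3838))) = -36*(1234 + 2869)/(4072 + √(59*(-17) + 3838)) = -147708/(4072 + √(-1003 + 3838)) = -147708/(4072 + √2835) = -147708/(4072 + 9*√35)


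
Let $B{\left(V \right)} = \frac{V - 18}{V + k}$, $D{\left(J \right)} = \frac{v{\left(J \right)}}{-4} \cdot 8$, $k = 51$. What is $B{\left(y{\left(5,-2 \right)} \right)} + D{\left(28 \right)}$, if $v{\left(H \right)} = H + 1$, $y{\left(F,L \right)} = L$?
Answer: $- \frac{2862}{49} \approx -58.408$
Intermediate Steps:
$v{\left(H \right)} = 1 + H$
$D{\left(J \right)} = -2 - 2 J$ ($D{\left(J \right)} = \frac{1 + J}{-4} \cdot 8 = \left(1 + J\right) \left(- \frac{1}{4}\right) 8 = \left(- \frac{1}{4} - \frac{J}{4}\right) 8 = -2 - 2 J$)
$B{\left(V \right)} = \frac{-18 + V}{51 + V}$ ($B{\left(V \right)} = \frac{V - 18}{V + 51} = \frac{-18 + V}{51 + V}$)
$B{\left(y{\left(5,-2 \right)} \right)} + D{\left(28 \right)} = \frac{-18 - 2}{51 - 2} - 58 = \frac{1}{49} \left(-20\right) - 58 = - \frac{20}{49} - 58 = - \frac{2862}{49}$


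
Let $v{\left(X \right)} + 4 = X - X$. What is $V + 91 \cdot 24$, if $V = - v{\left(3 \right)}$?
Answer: $2188$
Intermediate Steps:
$v{\left(X \right)} = -4$ ($v{\left(X \right)} = -4 + \left(X - X\right) = -4 + 0 = -4$)
$V = 4$ ($V = \left(-1\right) \left(-4\right) = 4$)
$V + 91 \cdot 24 = 4 + 91 \cdot 24 = 4 + 2184 = 2188$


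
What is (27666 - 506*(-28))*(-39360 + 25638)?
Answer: -574046148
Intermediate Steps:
(27666 - 506*(-28))*(-39360 + 25638) = (27666 + 14168)*(-13722) = 41834*(-13722) = -574046148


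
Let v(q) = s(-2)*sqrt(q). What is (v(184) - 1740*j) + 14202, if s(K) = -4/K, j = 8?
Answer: 282 + 4*sqrt(46) ≈ 309.13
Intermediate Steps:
v(q) = 2*sqrt(q) (v(q) = (-4/(-2))*sqrt(q) = (-4*(-1/2))*sqrt(q) = 2*sqrt(q))
(v(184) - 1740*j) + 14202 = (2*sqrt(184) - 1740*8) + 14202 = (2*(2*sqrt(46)) - 13920) + 14202 = (4*sqrt(46) - 13920) + 14202 = (-13920 + 4*sqrt(46)) + 14202 = 282 + 4*sqrt(46)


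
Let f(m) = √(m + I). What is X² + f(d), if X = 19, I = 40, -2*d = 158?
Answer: 361 + I*√39 ≈ 361.0 + 6.245*I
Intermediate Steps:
d = -79 (d = -½*158 = -79)
f(m) = √(40 + m) (f(m) = √(m + 40) = √(40 + m))
X² + f(d) = 19² + √(40 - 79) = 361 + √(-39) = 361 + I*√39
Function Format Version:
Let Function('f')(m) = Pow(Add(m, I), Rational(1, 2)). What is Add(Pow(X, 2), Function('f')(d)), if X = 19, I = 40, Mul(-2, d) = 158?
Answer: Add(361, Mul(I, Pow(39, Rational(1, 2)))) ≈ Add(361.00, Mul(6.2450, I))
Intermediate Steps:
d = -79 (d = Mul(Rational(-1, 2), 158) = -79)
Function('f')(m) = Pow(Add(40, m), Rational(1, 2)) (Function('f')(m) = Pow(Add(m, 40), Rational(1, 2)) = Pow(Add(40, m), Rational(1, 2)))
Add(Pow(X, 2), Function('f')(d)) = Add(Pow(19, 2), Pow(Add(40, -79), Rational(1, 2))) = Add(361, Pow(-39, Rational(1, 2))) = Add(361, Mul(I, Pow(39, Rational(1, 2))))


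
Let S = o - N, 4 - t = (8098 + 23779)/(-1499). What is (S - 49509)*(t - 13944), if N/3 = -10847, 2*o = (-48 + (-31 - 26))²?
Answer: 478019296713/2998 ≈ 1.5945e+8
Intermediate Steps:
o = 11025/2 (o = (-48 + (-31 - 26))²/2 = (-48 - 57)²/2 = (½)*(-105)² = (½)*11025 = 11025/2 ≈ 5512.5)
t = 37873/1499 (t = 4 - (8098 + 23779)/(-1499) = 4 - 31877*(-1)/1499 = 4 - 1*(-31877/1499) = 4 + 31877/1499 = 37873/1499 ≈ 25.266)
N = -32541 (N = 3*(-10847) = -32541)
S = 76107/2 (S = 11025/2 - 1*(-32541) = 11025/2 + 32541 = 76107/2 ≈ 38054.)
(S - 49509)*(t - 13944) = (76107/2 - 49509)*(37873/1499 - 13944) = -22911/2*(-20864183/1499) = 478019296713/2998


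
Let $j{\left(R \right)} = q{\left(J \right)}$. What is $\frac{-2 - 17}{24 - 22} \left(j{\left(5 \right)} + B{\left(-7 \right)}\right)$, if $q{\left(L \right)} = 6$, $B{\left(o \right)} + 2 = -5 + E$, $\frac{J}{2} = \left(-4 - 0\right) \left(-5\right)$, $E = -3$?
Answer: $38$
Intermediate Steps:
$J = 40$ ($J = 2 \left(-4 - 0\right) \left(-5\right) = 2 \left(-4 + 0\right) \left(-5\right) = 2 \left(\left(-4\right) \left(-5\right)\right) = 2 \cdot 20 = 40$)
$B{\left(o \right)} = -10$ ($B{\left(o \right)} = -2 - 8 = -10$)
$j{\left(R \right)} = 6$
$\frac{-2 - 17}{24 - 22} \left(j{\left(5 \right)} + B{\left(-7 \right)}\right) = \frac{-2 - 17}{24 - 22} \left(6 - 10\right) = - \frac{19}{2} \left(-4\right) = \left(-19\right) \frac{1}{2} \left(-4\right) = \left(- \frac{19}{2}\right) \left(-4\right) = 38$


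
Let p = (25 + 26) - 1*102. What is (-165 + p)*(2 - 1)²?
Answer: -216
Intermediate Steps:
p = -51 (p = 51 - 102 = -51)
(-165 + p)*(2 - 1)² = (-165 - 51)*(2 - 1)² = -216*1² = -216*1 = -216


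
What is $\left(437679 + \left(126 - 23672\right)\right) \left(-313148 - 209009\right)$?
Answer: $-216242444881$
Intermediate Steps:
$\left(437679 + \left(126 - 23672\right)\right) \left(-313148 - 209009\right) = \left(437679 + \left(126 - 23672\right)\right) \left(-522157\right) = \left(437679 - 23546\right) \left(-522157\right) = 414133 \left(-522157\right) = -216242444881$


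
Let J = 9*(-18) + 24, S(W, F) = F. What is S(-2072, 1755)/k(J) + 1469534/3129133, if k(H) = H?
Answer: -1762944241/143940118 ≈ -12.248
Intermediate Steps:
J = -138 (J = -162 + 24 = -138)
S(-2072, 1755)/k(J) + 1469534/3129133 = 1755/(-138) + 1469534/3129133 = 1755*(-1/138) + 1469534*(1/3129133) = -585/46 + 1469534/3129133 = -1762944241/143940118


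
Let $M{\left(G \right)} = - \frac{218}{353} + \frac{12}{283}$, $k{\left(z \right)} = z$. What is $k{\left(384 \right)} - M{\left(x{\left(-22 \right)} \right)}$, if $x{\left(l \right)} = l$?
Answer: $\frac{38418674}{99899} \approx 384.58$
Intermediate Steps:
$M{\left(G \right)} = - \frac{57458}{99899}$ ($M{\left(G \right)} = \left(-218\right) \frac{1}{353} + 12 \cdot \frac{1}{283} = - \frac{218}{353} + \frac{12}{283} = - \frac{57458}{99899}$)
$k{\left(384 \right)} - M{\left(x{\left(-22 \right)} \right)} = 384 - - \frac{57458}{99899} = 384 + \frac{57458}{99899} = \frac{38418674}{99899}$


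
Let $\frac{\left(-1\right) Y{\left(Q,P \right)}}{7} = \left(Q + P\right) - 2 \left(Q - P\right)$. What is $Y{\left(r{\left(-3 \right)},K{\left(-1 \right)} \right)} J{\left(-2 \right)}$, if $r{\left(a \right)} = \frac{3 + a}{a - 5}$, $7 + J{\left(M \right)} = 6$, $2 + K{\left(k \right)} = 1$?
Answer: $-21$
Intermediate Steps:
$K{\left(k \right)} = -1$ ($K{\left(k \right)} = -2 + 1 = -1$)
$J{\left(M \right)} = -1$ ($J{\left(M \right)} = -7 + 6 = -1$)
$r{\left(a \right)} = \frac{3 + a}{-5 + a}$
$Y{\left(Q,P \right)} = - 21 P + 7 Q$ ($Y{\left(Q,P \right)} = - 7 \left(\left(Q + P\right) - 2 \left(Q - P\right)\right) = - 7 \left(\left(P + Q\right) + \left(- 2 Q + 2 P\right)\right) = - 7 \left(- Q + 3 P\right) = - 21 P + 7 Q$)
$Y{\left(r{\left(-3 \right)},K{\left(-1 \right)} \right)} J{\left(-2 \right)} = \left(\left(-21\right) \left(-1\right) + 7 \frac{3 - 3}{-5 - 3}\right) \left(-1\right) = \left(21 + 7 \frac{1}{-8} \cdot 0\right) \left(-1\right) = \left(21 + 7 \left(\left(- \frac{1}{8}\right) 0\right)\right) \left(-1\right) = \left(21 + 7 \cdot 0\right) \left(-1\right) = \left(21 + 0\right) \left(-1\right) = 21 \left(-1\right) = -21$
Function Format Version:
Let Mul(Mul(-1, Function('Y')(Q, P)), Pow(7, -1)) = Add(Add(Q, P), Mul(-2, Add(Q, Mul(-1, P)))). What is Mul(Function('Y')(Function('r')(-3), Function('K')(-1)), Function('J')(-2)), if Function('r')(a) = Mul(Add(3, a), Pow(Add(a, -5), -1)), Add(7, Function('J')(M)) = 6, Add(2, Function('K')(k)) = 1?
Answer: -21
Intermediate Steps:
Function('K')(k) = -1 (Function('K')(k) = Add(-2, 1) = -1)
Function('J')(M) = -1 (Function('J')(M) = Add(-7, 6) = -1)
Function('r')(a) = Mul(Pow(Add(-5, a), -1), Add(3, a)) (Function('r')(a) = Mul(Add(3, a), Pow(Add(-5, a), -1)) = Mul(Pow(Add(-5, a), -1), Add(3, a)))
Function('Y')(Q, P) = Add(Mul(-21, P), Mul(7, Q)) (Function('Y')(Q, P) = Mul(-7, Add(Add(Q, P), Mul(-2, Add(Q, Mul(-1, P))))) = Mul(-7, Add(Add(P, Q), Add(Mul(-2, Q), Mul(2, P)))) = Mul(-7, Add(Mul(-1, Q), Mul(3, P))) = Add(Mul(-21, P), Mul(7, Q)))
Mul(Function('Y')(Function('r')(-3), Function('K')(-1)), Function('J')(-2)) = Mul(Add(Mul(-21, -1), Mul(7, Mul(Pow(Add(-5, -3), -1), Add(3, -3)))), -1) = Mul(Add(21, Mul(7, Mul(Pow(-8, -1), 0))), -1) = Mul(Add(21, Mul(7, Mul(Rational(-1, 8), 0))), -1) = Mul(Add(21, Mul(7, 0)), -1) = Mul(Add(21, 0), -1) = Mul(21, -1) = -21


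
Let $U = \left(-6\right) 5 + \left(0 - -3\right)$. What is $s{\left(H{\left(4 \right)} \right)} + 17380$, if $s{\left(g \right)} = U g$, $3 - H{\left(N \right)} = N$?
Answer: $17407$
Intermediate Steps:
$H{\left(N \right)} = 3 - N$
$U = -27$ ($U = -30 + \left(0 + 3\right) = -30 + 3 = -27$)
$s{\left(g \right)} = - 27 g$
$s{\left(H{\left(4 \right)} \right)} + 17380 = - 27 \left(3 - 4\right) + 17380 = \left(-27\right) \left(-1\right) + 17380 = 27 + 17380 = 17407$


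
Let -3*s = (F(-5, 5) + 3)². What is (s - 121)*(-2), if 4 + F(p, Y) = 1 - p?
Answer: 776/3 ≈ 258.67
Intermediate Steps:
F(p, Y) = -3 - p (F(p, Y) = -4 + (1 - p) = -3 - p)
s = -25/3 (s = -((-3 - 1*(-5)) + 3)²/3 = -((-3 + 5) + 3)²/3 = -(2 + 3)²/3 = -⅓*5² = -⅓*25 = -25/3 ≈ -8.3333)
(s - 121)*(-2) = (-25/3 - 121)*(-2) = -388/3*(-2) = 776/3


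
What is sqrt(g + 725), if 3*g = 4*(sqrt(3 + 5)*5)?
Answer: sqrt(6525 + 120*sqrt(2))/3 ≈ 27.274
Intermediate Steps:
g = 40*sqrt(2)/3 (g = (4*(sqrt(3 + 5)*5))/3 = (4*(sqrt(8)*5))/3 = (4*((2*sqrt(2))*5))/3 = (4*(10*sqrt(2)))/3 = (40*sqrt(2))/3 = 40*sqrt(2)/3 ≈ 18.856)
sqrt(g + 725) = sqrt(40*sqrt(2)/3 + 725) = sqrt(725 + 40*sqrt(2)/3)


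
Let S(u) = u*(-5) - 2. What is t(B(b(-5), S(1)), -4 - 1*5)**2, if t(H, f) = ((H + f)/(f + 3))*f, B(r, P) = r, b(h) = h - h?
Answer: 729/4 ≈ 182.25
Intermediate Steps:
S(u) = -2 - 5*u (S(u) = -5*u - 2 = -2 - 5*u)
b(h) = 0
t(H, f) = f*(H + f)/(3 + f) (t(H, f) = ((H + f)/(3 + f))*f = f*(H + f)/(3 + f))
t(B(b(-5), S(1)), -4 - 1*5)**2 = ((-4 - 1*5)*(0 + (-4 - 1*5))/(3 + (-4 - 1*5)))**2 = ((-4 - 5)*(0 + (-4 - 5))/(3 + (-4 - 5)))**2 = (-9*(0 - 9)/(3 - 9))**2 = (-9*(-9)/(-6))**2 = (-9*(-1/6)*(-9))**2 = (-27/2)**2 = 729/4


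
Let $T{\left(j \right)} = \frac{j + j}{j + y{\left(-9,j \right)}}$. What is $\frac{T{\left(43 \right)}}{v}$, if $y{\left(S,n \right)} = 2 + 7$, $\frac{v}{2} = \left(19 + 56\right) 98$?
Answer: $\frac{43}{382200} \approx 0.00011251$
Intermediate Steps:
$v = 14700$ ($v = 2 \left(19 + 56\right) 98 = 2 \cdot 75 \cdot 98 = 2 \cdot 7350 = 14700$)
$y{\left(S,n \right)} = 9$
$T{\left(j \right)} = \frac{2 j}{9 + j}$ ($T{\left(j \right)} = \frac{j + j}{j + 9} = \frac{2 j}{9 + j}$)
$\frac{T{\left(43 \right)}}{v} = \frac{2 \cdot 43 \frac{1}{9 + 43}}{14700} = 2 \cdot 43 \cdot \frac{1}{52} \cdot \frac{1}{14700} = \frac{43}{26} \cdot \frac{1}{14700} = \frac{43}{382200}$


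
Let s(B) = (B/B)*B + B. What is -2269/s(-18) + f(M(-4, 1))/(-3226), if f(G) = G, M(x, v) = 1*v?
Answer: 3659879/58068 ≈ 63.027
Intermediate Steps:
M(x, v) = v
s(B) = 2*B (s(B) = 1*B + B = B + B = 2*B)
-2269/s(-18) + f(M(-4, 1))/(-3226) = -2269/(2*(-18)) + 1/(-3226) = -2269/(-36) + 1*(-1/3226) = -2269*(-1/36) - 1/3226 = 2269/36 - 1/3226 = 3659879/58068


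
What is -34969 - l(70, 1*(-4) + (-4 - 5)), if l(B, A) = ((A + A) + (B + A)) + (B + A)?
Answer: -35057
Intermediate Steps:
l(B, A) = 2*B + 4*A (l(B, A) = (2*A + (A + B)) + (A + B) = (B + 3*A) + (A + B) = 2*B + 4*A)
-34969 - l(70, 1*(-4) + (-4 - 5)) = -34969 - (2*70 + 4*(1*(-4) + (-4 - 5))) = -34969 - (140 + 4*(-4 - 9)) = -34969 - (140 + 4*(-13)) = -34969 - (140 - 52) = -34969 - 1*88 = -34969 - 88 = -35057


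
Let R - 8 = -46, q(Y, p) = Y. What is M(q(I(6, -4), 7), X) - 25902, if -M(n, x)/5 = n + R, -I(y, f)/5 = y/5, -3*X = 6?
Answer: -25682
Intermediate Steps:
X = -2 (X = -1/3*6 = -2)
I(y, f) = -y (I(y, f) = -5*y/5 = -y)
R = -38 (R = 8 - 46 = -38)
M(n, x) = 190 - 5*n (M(n, x) = -5*(n - 38) = -5*(-38 + n) = 190 - 5*n)
M(q(I(6, -4), 7), X) - 25902 = (190 - (-5)*6) - 25902 = (190 - 5*(-6)) - 25902 = (190 + 30) - 25902 = 220 - 25902 = -25682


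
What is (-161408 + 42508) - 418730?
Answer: -537630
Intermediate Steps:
(-161408 + 42508) - 418730 = -118900 - 418730 = -537630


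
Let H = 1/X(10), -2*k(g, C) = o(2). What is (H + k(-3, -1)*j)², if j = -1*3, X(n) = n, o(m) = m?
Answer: 961/100 ≈ 9.6100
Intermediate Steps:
k(g, C) = -1 (k(g, C) = -½*2 = -1)
j = -3
H = ⅒ (H = 1/10 = ⅒ ≈ 0.10000)
(H + k(-3, -1)*j)² = (⅒ - 1*(-3))² = (⅒ + 3)² = (31/10)² = 961/100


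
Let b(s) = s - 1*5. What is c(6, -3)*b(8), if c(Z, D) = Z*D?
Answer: -54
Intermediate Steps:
c(Z, D) = D*Z
b(s) = -5 + s (b(s) = s - 5 = -5 + s)
c(6, -3)*b(8) = (-3*6)*(-5 + 8) = -18*3 = -54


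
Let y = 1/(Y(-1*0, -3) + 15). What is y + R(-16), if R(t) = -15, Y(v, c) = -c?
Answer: -269/18 ≈ -14.944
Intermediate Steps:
y = 1/18 (y = 1/(-1*(-3) + 15) = 1/(3 + 15) = 1/18 ≈ 0.055556)
y + R(-16) = 1/18 - 15 = -269/18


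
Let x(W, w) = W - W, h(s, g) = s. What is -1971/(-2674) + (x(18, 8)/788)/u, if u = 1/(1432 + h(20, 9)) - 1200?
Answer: 1971/2674 ≈ 0.73710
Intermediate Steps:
x(W, w) = 0
u = -1742399/1452 (u = 1/(1432 + 20) - 1200 = 1/1452 - 1200 = -1742399/1452 ≈ -1200.0)
-1971/(-2674) + (x(18, 8)/788)/u = -1971/(-2674) + (0/788)/(-1742399/1452) = -1971*(-1/2674) + (0*(1/788))*(-1452/1742399) = 1971/2674 + 0*(-1452/1742399) = 1971/2674 + 0 = 1971/2674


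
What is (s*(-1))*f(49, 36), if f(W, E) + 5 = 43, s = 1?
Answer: -38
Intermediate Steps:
f(W, E) = 38 (f(W, E) = -5 + 43 = 38)
(s*(-1))*f(49, 36) = (1*(-1))*38 = -1*38 = -38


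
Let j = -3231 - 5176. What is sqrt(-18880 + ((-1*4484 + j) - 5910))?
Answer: 7*I*sqrt(769) ≈ 194.12*I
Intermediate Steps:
j = -8407
sqrt(-18880 + ((-1*4484 + j) - 5910)) = sqrt(-18880 + ((-1*4484 - 8407) - 5910)) = sqrt(-18880 + ((-4484 - 8407) - 5910)) = sqrt(-18880 + (-12891 - 5910)) = sqrt(-18880 - 18801) = sqrt(-37681) = 7*I*sqrt(769)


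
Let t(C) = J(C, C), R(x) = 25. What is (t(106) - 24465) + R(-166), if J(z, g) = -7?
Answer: -24447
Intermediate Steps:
t(C) = -7
(t(106) - 24465) + R(-166) = (-7 - 24465) + 25 = -24472 + 25 = -24447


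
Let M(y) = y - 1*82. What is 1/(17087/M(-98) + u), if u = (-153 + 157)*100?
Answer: 180/54913 ≈ 0.0032779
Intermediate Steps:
M(y) = -82 + y (M(y) = y - 82 = -82 + y)
u = 400 (u = 4*100 = 400)
1/(17087/M(-98) + u) = 1/(17087/(-82 - 98) + 400) = 1/(17087/(-180) + 400) = 1/(17087*(-1/180) + 400) = 1/(-17087/180 + 400) = 1/(54913/180) = 180/54913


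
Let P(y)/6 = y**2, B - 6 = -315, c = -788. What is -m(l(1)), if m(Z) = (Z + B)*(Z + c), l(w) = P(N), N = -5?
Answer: -101442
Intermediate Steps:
B = -309 (B = 6 - 315 = -309)
P(y) = 6*y**2
l(w) = 150 (l(w) = 6*(-5)**2 = 6*25 = 150)
m(Z) = (-788 + Z)*(-309 + Z) (m(Z) = (Z - 309)*(Z - 788) = (-309 + Z)*(-788 + Z) = (-788 + Z)*(-309 + Z))
-m(l(1)) = -(243492 + 150**2 - 1097*150) = -(243492 + 22500 - 164550) = -1*101442 = -101442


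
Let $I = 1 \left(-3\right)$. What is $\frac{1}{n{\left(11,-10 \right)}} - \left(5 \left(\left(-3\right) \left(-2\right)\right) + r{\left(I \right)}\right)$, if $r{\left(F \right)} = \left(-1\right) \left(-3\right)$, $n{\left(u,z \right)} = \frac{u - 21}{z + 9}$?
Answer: $- \frac{329}{10} \approx -32.9$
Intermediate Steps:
$n{\left(u,z \right)} = \frac{-21 + u}{9 + z}$
$I = -3$
$r{\left(F \right)} = 3$
$\frac{1}{n{\left(11,-10 \right)}} - \left(5 \left(\left(-3\right) \left(-2\right)\right) + r{\left(I \right)}\right) = \frac{1}{\frac{1}{9 - 10} \left(-21 + 11\right)} - \left(5 \left(\left(-3\right) \left(-2\right)\right) + 3\right) = \frac{1}{\frac{1}{-1} \left(-10\right)} - \left(5 \cdot 6 + 3\right) = \frac{1}{\left(-1\right) \left(-10\right)} - \left(30 + 3\right) = \frac{1}{10} - 33 = - \frac{329}{10}$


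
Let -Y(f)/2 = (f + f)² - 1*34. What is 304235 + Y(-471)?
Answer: -1470425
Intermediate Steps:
Y(f) = 68 - 8*f² (Y(f) = -2*((f + f)² - 1*34) = -2*((2*f)² - 34) = -2*(4*f² - 34) = -2*(-34 + 4*f²) = 68 - 8*f²)
304235 + Y(-471) = 304235 + (68 - 8*(-471)²) = 304235 + (68 - 8*221841) = 304235 + (68 - 1774728) = 304235 - 1774660 = -1470425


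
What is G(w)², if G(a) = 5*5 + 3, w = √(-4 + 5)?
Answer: 784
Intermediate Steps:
w = 1 (w = √1 = 1)
G(a) = 28 (G(a) = 25 + 3 = 28)
G(w)² = 28² = 784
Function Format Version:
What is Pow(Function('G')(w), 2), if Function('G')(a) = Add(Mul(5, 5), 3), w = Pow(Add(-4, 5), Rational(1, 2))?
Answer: 784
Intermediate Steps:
w = 1 (w = Pow(1, Rational(1, 2)) = 1)
Function('G')(a) = 28 (Function('G')(a) = Add(25, 3) = 28)
Pow(Function('G')(w), 2) = Pow(28, 2) = 784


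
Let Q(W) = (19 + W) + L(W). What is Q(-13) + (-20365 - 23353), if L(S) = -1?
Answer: -43713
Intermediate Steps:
Q(W) = 18 + W (Q(W) = (19 + W) - 1 = 18 + W)
Q(-13) + (-20365 - 23353) = (18 - 13) + (-20365 - 23353) = 5 - 43718 = -43713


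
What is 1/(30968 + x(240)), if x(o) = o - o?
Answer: 1/30968 ≈ 3.2291e-5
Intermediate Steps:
x(o) = 0
1/(30968 + x(240)) = 1/(30968 + 0) = 1/30968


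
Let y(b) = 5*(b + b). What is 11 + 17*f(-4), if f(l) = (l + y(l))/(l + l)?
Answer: 209/2 ≈ 104.50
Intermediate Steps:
y(b) = 10*b (y(b) = 5*(2*b) = 10*b)
f(l) = 11/2 (f(l) = (l + 10*l)/(l + l) = (11*l)/((2*l)) = (11*l)*(1/(2*l)) = 11/2)
11 + 17*f(-4) = 11 + 17*(11/2) = 11 + 187/2 = 209/2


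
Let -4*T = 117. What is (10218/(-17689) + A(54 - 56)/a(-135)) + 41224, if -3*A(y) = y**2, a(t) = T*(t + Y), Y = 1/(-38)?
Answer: 187611049705978/4551078987 ≈ 41223.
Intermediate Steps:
Y = -1/38 ≈ -0.026316
T = -117/4 (T = -1/4*117 = -117/4 ≈ -29.250)
a(t) = 117/152 - 117*t/4 (a(t) = -117*(t - 1/38)/4 = -117*(-1/38 + t)/4 = 117/152 - 117*t/4)
A(y) = -y**2/3
(10218/(-17689) + A(54 - 56)/a(-135)) + 41224 = (10218/(-17689) + (-(54 - 56)**2/3)/(117/152 - 117/4*(-135))) + 41224 = (10218*(-1/17689) + (-1/3*(-2)**2)/(117/152 + 15795/4)) + 41224 = (-10218/17689 + (-1/3*4)/(600327/152)) + 41224 = (-10218/17689 - 4/3*152/600327) + 41224 = (-10218/17689 - 608/1800981) + 41224 = -2630454110/4551078987 + 41224 = 187611049705978/4551078987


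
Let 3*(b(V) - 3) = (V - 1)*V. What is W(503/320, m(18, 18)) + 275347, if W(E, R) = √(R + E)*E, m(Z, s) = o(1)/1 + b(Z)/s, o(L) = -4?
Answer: 275347 + 503*√49035/38400 ≈ 2.7535e+5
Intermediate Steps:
b(V) = 3 + V*(-1 + V)/3 (b(V) = 3 + ((V - 1)*V)/3 = 3 + ((-1 + V)*V)/3 = 3 + (V*(-1 + V))/3 = 3 + V*(-1 + V)/3)
m(Z, s) = -4 + (3 - Z/3 + Z²/3)/s (m(Z, s) = -4/1 + (3 - Z/3 + Z²/3)/s = -4*1 + (3 - Z/3 + Z²/3)/s = -4 + (3 - Z/3 + Z²/3)/s)
W(E, R) = E*√(E + R) (W(E, R) = √(E + R)*E = E*√(E + R))
W(503/320, m(18, 18)) + 275347 = (503/320)*√(503/320 + (⅓)*(9 + 18² - 1*18 - 12*18)/18) + 275347 = (503*(1/320))*√(503*(1/320) + (⅓)*(1/18)*(9 + 324 - 18 - 216)) + 275347 = 503*√(503/320 + (⅓)*(1/18)*99)/320 + 275347 = 503*√(503/320 + 11/6)/320 + 275347 = 503*√(3269/960)/320 + 275347 = 503*(√49035/120)/320 + 275347 = 503*√49035/38400 + 275347 = 275347 + 503*√49035/38400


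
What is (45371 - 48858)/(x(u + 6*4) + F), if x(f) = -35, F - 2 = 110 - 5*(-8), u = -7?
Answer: -3487/117 ≈ -29.803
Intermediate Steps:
F = 152 (F = 2 + (110 - 5*(-8)) = 2 + (110 + 40) = 2 + 150 = 152)
(45371 - 48858)/(x(u + 6*4) + F) = (45371 - 48858)/(-35 + 152) = -3487/117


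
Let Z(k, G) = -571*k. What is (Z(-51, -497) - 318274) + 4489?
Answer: -284664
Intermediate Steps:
(Z(-51, -497) - 318274) + 4489 = (-571*(-51) - 318274) + 4489 = (29121 - 318274) + 4489 = -289153 + 4489 = -284664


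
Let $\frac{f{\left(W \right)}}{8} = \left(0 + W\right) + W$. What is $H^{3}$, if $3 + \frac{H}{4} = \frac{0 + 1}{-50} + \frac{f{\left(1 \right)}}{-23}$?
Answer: $- \frac{624149555336}{190109375} \approx -3283.1$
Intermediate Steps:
$f{\left(W \right)} = 16 W$ ($f{\left(W \right)} = 8 \left(\left(0 + W\right) + W\right) = 8 \left(W + W\right) = 8 \cdot 2 W = 16 W$)
$H = - \frac{8546}{575}$ ($H = -12 + 4 \left(\frac{0 + 1}{-50} + \frac{16 \cdot 1}{-23}\right) = -12 + 4 \left(1 \left(- \frac{1}{50}\right) + 16 \left(- \frac{1}{23}\right)\right) = -12 + 4 \left(- \frac{1}{50} - \frac{16}{23}\right) = -12 + 4 \left(- \frac{823}{1150}\right) = -12 - \frac{1646}{575} = - \frac{8546}{575} \approx -14.863$)
$H^{3} = \left(- \frac{8546}{575}\right)^{3} = - \frac{624149555336}{190109375}$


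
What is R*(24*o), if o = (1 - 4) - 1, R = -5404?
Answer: 518784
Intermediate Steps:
o = -4 (o = -3 - 1 = -4)
R*(24*o) = -129696*(-4) = -5404*(-96) = 518784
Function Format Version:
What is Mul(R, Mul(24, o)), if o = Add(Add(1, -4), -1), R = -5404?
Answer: 518784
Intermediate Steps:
o = -4 (o = Add(-3, -1) = -4)
Mul(R, Mul(24, o)) = Mul(-5404, Mul(24, -4)) = Mul(-5404, -96) = 518784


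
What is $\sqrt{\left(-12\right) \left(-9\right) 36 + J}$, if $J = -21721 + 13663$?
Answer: $i \sqrt{4170} \approx 64.576 i$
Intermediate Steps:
$J = -8058$
$\sqrt{\left(-12\right) \left(-9\right) 36 + J} = \sqrt{\left(-12\right) \left(-9\right) 36 - 8058} = \sqrt{108 \cdot 36 - 8058} = \sqrt{3888 - 8058} = \sqrt{-4170} = i \sqrt{4170}$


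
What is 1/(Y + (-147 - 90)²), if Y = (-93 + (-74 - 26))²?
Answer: 1/93418 ≈ 1.0705e-5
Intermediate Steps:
Y = 37249 (Y = (-93 - 100)² = (-193)² = 37249)
1/(Y + (-147 - 90)²) = 1/(37249 + (-147 - 90)²) = 1/(37249 + (-237)²) = 1/(37249 + 56169) = 1/93418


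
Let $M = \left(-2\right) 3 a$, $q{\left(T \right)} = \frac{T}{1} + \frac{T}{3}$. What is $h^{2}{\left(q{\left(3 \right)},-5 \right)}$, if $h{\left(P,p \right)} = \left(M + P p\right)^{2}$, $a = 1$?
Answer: $456976$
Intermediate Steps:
$q{\left(T \right)} = \frac{4 T}{3}$ ($q{\left(T \right)} = T 1 + T \frac{1}{3} = T + \frac{T}{3} = \frac{4 T}{3}$)
$M = -6$ ($M = \left(-2\right) 3 \cdot 1 = \left(-6\right) 1 = -6$)
$h{\left(P,p \right)} = \left(-6 + P p\right)^{2}$
$h^{2}{\left(q{\left(3 \right)},-5 \right)} = \left(\left(-6 + \frac{4}{3} \cdot 3 \left(-5\right)\right)^{2}\right)^{2} = \left(\left(-6 + 4 \left(-5\right)\right)^{2}\right)^{2} = \left(\left(-6 - 20\right)^{2}\right)^{2} = \left(\left(-26\right)^{2}\right)^{2} = 676^{2} = 456976$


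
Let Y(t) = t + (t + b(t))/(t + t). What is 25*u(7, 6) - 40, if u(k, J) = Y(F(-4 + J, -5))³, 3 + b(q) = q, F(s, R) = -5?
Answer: -52253/40 ≈ -1306.3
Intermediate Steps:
b(q) = -3 + q
Y(t) = t + (-3 + 2*t)/(2*t) (Y(t) = t + (t + (-3 + t))/(t + t) = t + (-3 + 2*t)/((2*t)) = t + (-3 + 2*t)*(1/(2*t)) = t + (-3 + 2*t)/(2*t))
u(k, J) = -50653/1000 (u(k, J) = (1 - 5 - 3/2/(-5))³ = (1 - 5 - 3/2*(-⅕))³ = (1 - 5 + 3/10)³ = (-37/10)³ = -50653/1000)
25*u(7, 6) - 40 = 25*(-50653/1000) - 40 = -50653/40 - 40 = -52253/40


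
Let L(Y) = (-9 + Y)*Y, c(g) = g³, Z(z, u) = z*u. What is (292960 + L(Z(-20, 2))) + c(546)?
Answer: 163066256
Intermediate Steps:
Z(z, u) = u*z
L(Y) = Y*(-9 + Y)
(292960 + L(Z(-20, 2))) + c(546) = (292960 + (2*(-20))*(-9 + 2*(-20))) + 546³ = (292960 - 40*(-9 - 40)) + 162771336 = (292960 - 40*(-49)) + 162771336 = (292960 + 1960) + 162771336 = 294920 + 162771336 = 163066256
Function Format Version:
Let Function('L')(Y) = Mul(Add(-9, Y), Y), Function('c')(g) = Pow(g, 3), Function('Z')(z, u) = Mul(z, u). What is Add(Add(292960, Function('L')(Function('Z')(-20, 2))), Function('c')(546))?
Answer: 163066256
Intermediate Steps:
Function('Z')(z, u) = Mul(u, z)
Function('L')(Y) = Mul(Y, Add(-9, Y))
Add(Add(292960, Function('L')(Function('Z')(-20, 2))), Function('c')(546)) = Add(Add(292960, Mul(Mul(2, -20), Add(-9, Mul(2, -20)))), Pow(546, 3)) = Add(Add(292960, Mul(-40, Add(-9, -40))), 162771336) = Add(Add(292960, Mul(-40, -49)), 162771336) = Add(Add(292960, 1960), 162771336) = Add(294920, 162771336) = 163066256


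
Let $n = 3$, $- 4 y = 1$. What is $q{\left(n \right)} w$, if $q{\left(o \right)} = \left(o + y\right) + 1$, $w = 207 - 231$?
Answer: $-90$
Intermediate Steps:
$y = - \frac{1}{4}$ ($y = \left(- \frac{1}{4}\right) 1 = - \frac{1}{4} \approx -0.25$)
$w = -24$ ($w = 207 - 231 = -24$)
$q{\left(o \right)} = \frac{3}{4} + o$ ($q{\left(o \right)} = \left(o - \frac{1}{4}\right) + 1 = \left(- \frac{1}{4} + o\right) + 1 = \frac{3}{4} + o$)
$q{\left(n \right)} w = \left(\frac{3}{4} + 3\right) \left(-24\right) = \frac{15}{4} \left(-24\right) = -90$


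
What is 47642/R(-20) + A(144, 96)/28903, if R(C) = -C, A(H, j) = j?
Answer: 688499323/289030 ≈ 2382.1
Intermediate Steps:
47642/R(-20) + A(144, 96)/28903 = 47642/((-1*(-20))) + 96/28903 = 47642/20 + 96*(1/28903) = 47642*(1/20) + 96/28903 = 23821/10 + 96/28903 = 688499323/289030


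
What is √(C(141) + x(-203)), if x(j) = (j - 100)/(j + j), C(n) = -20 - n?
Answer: I*√26415578/406 ≈ 12.659*I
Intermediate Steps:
x(j) = (-100 + j)/(2*j) (x(j) = (-100 + j)/((2*j)) = (-100 + j)*(1/(2*j)) = (-100 + j)/(2*j))
√(C(141) + x(-203)) = √((-20 - 1*141) + (½)*(-100 - 203)/(-203)) = √((-20 - 141) + (½)*(-1/203)*(-303)) = √(-161 + 303/406) = √(-65063/406) = I*√26415578/406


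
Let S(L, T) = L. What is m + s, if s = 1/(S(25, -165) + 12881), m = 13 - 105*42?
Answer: -56747681/12906 ≈ -4397.0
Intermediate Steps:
m = -4397 (m = 13 - 4410 = -4397)
s = 1/12906 (s = 1/(25 + 12881) = 1/12906 ≈ 7.7483e-5)
m + s = -4397 + 1/12906 = -56747681/12906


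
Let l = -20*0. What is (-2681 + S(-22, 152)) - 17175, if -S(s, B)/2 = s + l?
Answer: -19812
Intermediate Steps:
l = 0
S(s, B) = -2*s (S(s, B) = -2*(s + 0) = -2*s)
(-2681 + S(-22, 152)) - 17175 = (-2681 - 2*(-22)) - 17175 = (-2681 + 44) - 17175 = -2637 - 17175 = -19812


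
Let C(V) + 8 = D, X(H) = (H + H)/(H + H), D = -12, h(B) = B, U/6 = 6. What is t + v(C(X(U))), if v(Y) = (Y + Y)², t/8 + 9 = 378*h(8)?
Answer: 25720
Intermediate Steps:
U = 36 (U = 6*6 = 36)
X(H) = 1 (X(H) = (2*H)/((2*H)) = (2*H)*(1/(2*H)) = 1)
C(V) = -20 (C(V) = -8 - 12 = -20)
t = 24120 (t = -72 + 8*(378*8) = -72 + 8*3024 = -72 + 24192 = 24120)
v(Y) = 4*Y² (v(Y) = (2*Y)² = 4*Y²)
t + v(C(X(U))) = 24120 + 4*(-20)² = 24120 + 4*400 = 24120 + 1600 = 25720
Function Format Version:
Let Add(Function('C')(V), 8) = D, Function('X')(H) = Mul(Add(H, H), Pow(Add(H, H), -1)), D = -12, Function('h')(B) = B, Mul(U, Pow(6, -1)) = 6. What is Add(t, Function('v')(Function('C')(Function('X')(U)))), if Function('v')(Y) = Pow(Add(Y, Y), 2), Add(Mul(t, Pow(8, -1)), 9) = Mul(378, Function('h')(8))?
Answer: 25720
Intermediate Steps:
U = 36 (U = Mul(6, 6) = 36)
Function('X')(H) = 1 (Function('X')(H) = Mul(Mul(2, H), Pow(Mul(2, H), -1)) = Mul(Mul(2, H), Mul(Rational(1, 2), Pow(H, -1))) = 1)
Function('C')(V) = -20 (Function('C')(V) = Add(-8, -12) = -20)
t = 24120 (t = Add(-72, Mul(8, Mul(378, 8))) = Add(-72, Mul(8, 3024)) = Add(-72, 24192) = 24120)
Function('v')(Y) = Mul(4, Pow(Y, 2)) (Function('v')(Y) = Pow(Mul(2, Y), 2) = Mul(4, Pow(Y, 2)))
Add(t, Function('v')(Function('C')(Function('X')(U)))) = Add(24120, Mul(4, Pow(-20, 2))) = Add(24120, Mul(4, 400)) = Add(24120, 1600) = 25720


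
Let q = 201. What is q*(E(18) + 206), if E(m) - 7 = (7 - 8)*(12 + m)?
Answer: 36783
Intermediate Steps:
E(m) = -5 - m (E(m) = 7 + (7 - 8)*(12 + m) = 7 - (12 + m) = 7 + (-12 - m) = -5 - m)
q*(E(18) + 206) = 201*((-5 - 1*18) + 206) = 201*((-5 - 18) + 206) = 201*(-23 + 206) = 201*183 = 36783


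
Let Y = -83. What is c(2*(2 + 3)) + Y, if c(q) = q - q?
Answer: -83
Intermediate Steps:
c(q) = 0
c(2*(2 + 3)) + Y = 0 - 83 = -83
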